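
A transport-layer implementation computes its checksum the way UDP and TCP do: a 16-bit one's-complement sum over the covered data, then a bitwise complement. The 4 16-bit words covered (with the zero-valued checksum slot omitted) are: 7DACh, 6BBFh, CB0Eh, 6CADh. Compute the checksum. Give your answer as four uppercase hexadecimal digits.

One's-complement addition (fold any carry out of bit 15 back into bit 0):
  0x7DAC + 0x6BBF = 0x0E96B
  0xE96B + 0xCB0E = 0x1B479 → wrap carry → 0xB47A
  0xB47A + 0x6CAD = 0x12127 → wrap carry → 0x2128
One's-complement sum = 0x2128.
Checksum = ~0x2128 & 0xFFFF = 0xDED7.

DED7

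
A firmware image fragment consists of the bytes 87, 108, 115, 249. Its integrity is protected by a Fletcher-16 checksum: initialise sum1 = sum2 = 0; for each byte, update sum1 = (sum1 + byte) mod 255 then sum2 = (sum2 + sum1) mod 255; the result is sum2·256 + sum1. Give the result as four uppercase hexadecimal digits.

Running sums (mod 255):
  after byte 0 (87): sum1=87, sum2=87
  after byte 1 (108): sum1=195, sum2=27
  after byte 2 (115): sum1=55, sum2=82
  after byte 3 (249): sum1=49, sum2=131
Checksum = sum2·256 + sum1 = 131·256 + 49 = 33585 = 0x8331.

8331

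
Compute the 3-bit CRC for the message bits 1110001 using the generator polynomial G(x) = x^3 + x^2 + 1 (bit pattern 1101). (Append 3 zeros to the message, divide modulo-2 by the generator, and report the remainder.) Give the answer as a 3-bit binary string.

Append 3 zeros: 1110001000. Divide by 1101 (XOR where the leading bit is 1):
  pos 0: 1110 XOR 1101 = 0011
  pos 2: 1100 XOR 1101 = 0001
  pos 5: 1100 XOR 1101 = 0001
Remainder (last 3 bits) = 010. This is the CRC / FCS.

010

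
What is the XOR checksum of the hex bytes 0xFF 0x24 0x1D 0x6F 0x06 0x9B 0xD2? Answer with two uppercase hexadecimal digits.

E6

XOR the bytes together:
  start with 0xFF
  0xFF ⊕ 0x24 = 0xDB
  0xDB ⊕ 0x1D = 0xC6
  0xC6 ⊕ 0x6F = 0xA9
  0xA9 ⊕ 0x06 = 0xAF
  0xAF ⊕ 0x9B = 0x34
  0x34 ⊕ 0xD2 = 0xE6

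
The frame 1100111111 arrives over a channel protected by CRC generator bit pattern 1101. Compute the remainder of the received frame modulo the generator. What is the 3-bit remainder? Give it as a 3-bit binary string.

Modulo-2 division of 1100111111 by 1101:
  pos 0: 1100 XOR 1101 = 0001
  pos 3: 1111 XOR 1101 = 0010
  pos 5: 1011 XOR 1101 = 0110
  pos 6: 1101 XOR 1101 = 0000
Remainder = 000 (zero — the frame passes the CRC check).

000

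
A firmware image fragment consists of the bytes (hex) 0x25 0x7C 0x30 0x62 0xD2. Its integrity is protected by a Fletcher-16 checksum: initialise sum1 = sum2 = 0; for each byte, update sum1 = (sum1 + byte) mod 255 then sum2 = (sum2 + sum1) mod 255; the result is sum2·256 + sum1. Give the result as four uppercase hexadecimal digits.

D307

Running sums (mod 255):
  after byte 0 (0x25): sum1=37, sum2=37
  after byte 1 (0x7C): sum1=161, sum2=198
  after byte 2 (0x30): sum1=209, sum2=152
  after byte 3 (0x62): sum1=52, sum2=204
  after byte 4 (0xD2): sum1=7, sum2=211
Checksum = sum2·256 + sum1 = 211·256 + 7 = 54023 = 0xD307.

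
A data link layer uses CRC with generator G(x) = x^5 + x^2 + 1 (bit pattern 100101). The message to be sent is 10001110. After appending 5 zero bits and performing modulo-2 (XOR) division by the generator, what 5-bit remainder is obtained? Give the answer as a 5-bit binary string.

Append 5 zeros: 1000111000000. Divide by 100101 (XOR where the leading bit is 1):
  pos 0: 100011 XOR 100101 = 000110
  pos 3: 110100 XOR 100101 = 010001
  pos 4: 100010 XOR 100101 = 000111
  pos 7: 111000 XOR 100101 = 011101
Remainder (last 5 bits) = 11101. This is the CRC / FCS.

11101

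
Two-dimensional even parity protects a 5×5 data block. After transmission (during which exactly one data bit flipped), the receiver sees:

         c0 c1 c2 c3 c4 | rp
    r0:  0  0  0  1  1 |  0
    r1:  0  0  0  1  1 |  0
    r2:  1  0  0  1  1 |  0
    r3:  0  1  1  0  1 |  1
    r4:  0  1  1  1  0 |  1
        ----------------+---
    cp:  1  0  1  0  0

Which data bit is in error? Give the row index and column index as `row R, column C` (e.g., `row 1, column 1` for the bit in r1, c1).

row 2, column 2

Recompute each row's even parity and compare to rp:
  r0: data parity 0, sent rp 0 → ok
  r1: data parity 0, sent rp 0 → ok
  r2: data parity 1, sent rp 0 → mismatch
  r3: data parity 1, sent rp 1 → ok
  r4: data parity 1, sent rp 1 → ok
Recompute each column's even parity and compare to cp:
  c0: data parity 1, sent cp 1 → ok
  c1: data parity 0, sent cp 0 → ok
  c2: data parity 0, sent cp 1 → mismatch
  c3: data parity 0, sent cp 0 → ok
  c4: data parity 0, sent cp 0 → ok
Exactly one row (r2) and one column (c2) fail → the flipped bit is at their intersection.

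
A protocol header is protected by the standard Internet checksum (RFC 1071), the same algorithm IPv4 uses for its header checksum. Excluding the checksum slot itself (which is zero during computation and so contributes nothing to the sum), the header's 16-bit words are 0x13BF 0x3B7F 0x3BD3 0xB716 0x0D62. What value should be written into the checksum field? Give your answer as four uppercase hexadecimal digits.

B075

One's-complement addition (fold any carry out of bit 15 back into bit 0):
  0x13BF + 0x3B7F = 0x04F3E
  0x4F3E + 0x3BD3 = 0x08B11
  0x8B11 + 0xB716 = 0x14227 → wrap carry → 0x4228
  0x4228 + 0x0D62 = 0x04F8A
One's-complement sum = 0x4F8A.
Checksum = ~0x4F8A & 0xFFFF = 0xB075.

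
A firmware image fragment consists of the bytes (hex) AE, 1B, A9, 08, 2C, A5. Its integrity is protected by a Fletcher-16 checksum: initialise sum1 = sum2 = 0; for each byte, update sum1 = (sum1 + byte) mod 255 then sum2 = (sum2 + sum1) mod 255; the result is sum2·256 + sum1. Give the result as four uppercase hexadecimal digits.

Running sums (mod 255):
  after byte 0 (AE): sum1=174, sum2=174
  after byte 1 (1B): sum1=201, sum2=120
  after byte 2 (A9): sum1=115, sum2=235
  after byte 3 (08): sum1=123, sum2=103
  after byte 4 (2C): sum1=167, sum2=15
  after byte 5 (A5): sum1=77, sum2=92
Checksum = sum2·256 + sum1 = 92·256 + 77 = 23629 = 0x5C4D.

5C4D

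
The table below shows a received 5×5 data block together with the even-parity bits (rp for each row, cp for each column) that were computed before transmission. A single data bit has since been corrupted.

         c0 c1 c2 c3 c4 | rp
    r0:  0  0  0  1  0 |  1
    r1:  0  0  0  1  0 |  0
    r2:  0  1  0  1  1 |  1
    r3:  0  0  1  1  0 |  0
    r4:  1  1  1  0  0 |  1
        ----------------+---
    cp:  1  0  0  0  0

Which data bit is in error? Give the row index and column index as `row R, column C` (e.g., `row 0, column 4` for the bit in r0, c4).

Recompute each row's even parity and compare to rp:
  r0: data parity 1, sent rp 1 → ok
  r1: data parity 1, sent rp 0 → mismatch
  r2: data parity 1, sent rp 1 → ok
  r3: data parity 0, sent rp 0 → ok
  r4: data parity 1, sent rp 1 → ok
Recompute each column's even parity and compare to cp:
  c0: data parity 1, sent cp 1 → ok
  c1: data parity 0, sent cp 0 → ok
  c2: data parity 0, sent cp 0 → ok
  c3: data parity 0, sent cp 0 → ok
  c4: data parity 1, sent cp 0 → mismatch
Exactly one row (r1) and one column (c4) fail → the flipped bit is at their intersection.

row 1, column 4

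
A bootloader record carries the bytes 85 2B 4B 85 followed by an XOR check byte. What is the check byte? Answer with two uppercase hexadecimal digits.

60

XOR the bytes together:
  start with 0x85
  0x85 ⊕ 0x2B = 0xAE
  0xAE ⊕ 0x4B = 0xE5
  0xE5 ⊕ 0x85 = 0x60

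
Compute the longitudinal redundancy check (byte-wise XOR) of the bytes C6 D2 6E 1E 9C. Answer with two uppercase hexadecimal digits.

F8

XOR the bytes together:
  start with 0xC6
  0xC6 ⊕ 0xD2 = 0x14
  0x14 ⊕ 0x6E = 0x7A
  0x7A ⊕ 0x1E = 0x64
  0x64 ⊕ 0x9C = 0xF8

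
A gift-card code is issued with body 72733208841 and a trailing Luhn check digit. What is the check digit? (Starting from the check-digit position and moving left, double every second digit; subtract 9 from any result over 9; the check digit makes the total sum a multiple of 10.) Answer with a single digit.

Partial digits right→left: 1 4 8 8 0 2 3 3 7 2 7
Double every second digit counting from the check-digit position (so the 1st, 3rd, 5th, ... of the partial from the right).
  doubled (with −9 where >9): 2 7 0 6 5 5 → sum 25
  kept as-is: 4 8 2 3 2 → sum 19
Total = 25 + 19 = 44.
Check digit = (10 − (44 mod 10)) mod 10 = 6.

6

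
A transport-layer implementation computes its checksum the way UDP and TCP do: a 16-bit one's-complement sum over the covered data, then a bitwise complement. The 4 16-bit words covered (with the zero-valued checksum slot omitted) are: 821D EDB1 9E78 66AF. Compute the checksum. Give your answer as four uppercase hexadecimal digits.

One's-complement addition (fold any carry out of bit 15 back into bit 0):
  0x821D + 0xEDB1 = 0x16FCE → wrap carry → 0x6FCF
  0x6FCF + 0x9E78 = 0x10E47 → wrap carry → 0x0E48
  0x0E48 + 0x66AF = 0x074F7
One's-complement sum = 0x74F7.
Checksum = ~0x74F7 & 0xFFFF = 0x8B08.

8B08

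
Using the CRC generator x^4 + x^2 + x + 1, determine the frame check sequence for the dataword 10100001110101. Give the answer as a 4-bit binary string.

1000

Append 4 zeros: 101000011101010000. Divide by 10111 (XOR where the leading bit is 1):
  pos 0: 10100 XOR 10111 = 00011
  pos 3: 11001 XOR 10111 = 01110
  pos 4: 11101 XOR 10111 = 01010
  pos 5: 10101 XOR 10111 = 00010
  pos 8: 10010 XOR 10111 = 00101
  pos 10: 10110 XOR 10111 = 00001
Remainder (last 4 bits) = 1000. This is the CRC / FCS.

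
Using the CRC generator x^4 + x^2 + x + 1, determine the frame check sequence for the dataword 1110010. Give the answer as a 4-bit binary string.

Append 4 zeros: 11100100000. Divide by 10111 (XOR where the leading bit is 1):
  pos 0: 11100 XOR 10111 = 01011
  pos 1: 10111 XOR 10111 = 00000
Remainder (last 4 bits) = 0000. This is the CRC / FCS.

0000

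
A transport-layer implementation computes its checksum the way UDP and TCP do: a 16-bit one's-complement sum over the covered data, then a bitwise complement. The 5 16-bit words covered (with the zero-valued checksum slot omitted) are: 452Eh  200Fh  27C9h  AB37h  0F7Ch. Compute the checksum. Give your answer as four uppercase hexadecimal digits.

One's-complement addition (fold any carry out of bit 15 back into bit 0):
  0x452E + 0x200F = 0x0653D
  0x653D + 0x27C9 = 0x08D06
  0x8D06 + 0xAB37 = 0x1383D → wrap carry → 0x383E
  0x383E + 0x0F7C = 0x047BA
One's-complement sum = 0x47BA.
Checksum = ~0x47BA & 0xFFFF = 0xB845.

B845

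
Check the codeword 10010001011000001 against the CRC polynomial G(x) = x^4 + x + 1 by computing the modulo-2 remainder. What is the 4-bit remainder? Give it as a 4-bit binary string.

0011

Modulo-2 division of 10010001011000001 by 10011:
  pos 0: 10010 XOR 10011 = 00001
  pos 4: 10010 XOR 10011 = 00001
  pos 8: 11100 XOR 10011 = 01111
  pos 9: 11110 XOR 10011 = 01101
  pos 10: 11010 XOR 10011 = 01001
  pos 11: 10010 XOR 10011 = 00001
Remainder = 0011 (nonzero — an error is detected).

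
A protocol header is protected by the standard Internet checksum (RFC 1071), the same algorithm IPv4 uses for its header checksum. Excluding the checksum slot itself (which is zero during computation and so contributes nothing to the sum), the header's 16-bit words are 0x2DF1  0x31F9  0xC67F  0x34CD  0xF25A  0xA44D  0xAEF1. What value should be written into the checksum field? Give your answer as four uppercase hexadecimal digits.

One's-complement addition (fold any carry out of bit 15 back into bit 0):
  0x2DF1 + 0x31F9 = 0x05FEA
  0x5FEA + 0xC67F = 0x12669 → wrap carry → 0x266A
  0x266A + 0x34CD = 0x05B37
  0x5B37 + 0xF25A = 0x14D91 → wrap carry → 0x4D92
  0x4D92 + 0xA44D = 0x0F1DF
  0xF1DF + 0xAEF1 = 0x1A0D0 → wrap carry → 0xA0D1
One's-complement sum = 0xA0D1.
Checksum = ~0xA0D1 & 0xFFFF = 0x5F2E.

5F2E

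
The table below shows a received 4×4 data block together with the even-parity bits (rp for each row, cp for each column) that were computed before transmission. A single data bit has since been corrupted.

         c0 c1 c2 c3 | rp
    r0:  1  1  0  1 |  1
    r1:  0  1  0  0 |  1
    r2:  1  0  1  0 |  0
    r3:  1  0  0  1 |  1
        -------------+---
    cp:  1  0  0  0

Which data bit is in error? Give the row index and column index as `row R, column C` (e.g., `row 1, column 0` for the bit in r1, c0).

Recompute each row's even parity and compare to rp:
  r0: data parity 1, sent rp 1 → ok
  r1: data parity 1, sent rp 1 → ok
  r2: data parity 0, sent rp 0 → ok
  r3: data parity 0, sent rp 1 → mismatch
Recompute each column's even parity and compare to cp:
  c0: data parity 1, sent cp 1 → ok
  c1: data parity 0, sent cp 0 → ok
  c2: data parity 1, sent cp 0 → mismatch
  c3: data parity 0, sent cp 0 → ok
Exactly one row (r3) and one column (c2) fail → the flipped bit is at their intersection.

row 3, column 2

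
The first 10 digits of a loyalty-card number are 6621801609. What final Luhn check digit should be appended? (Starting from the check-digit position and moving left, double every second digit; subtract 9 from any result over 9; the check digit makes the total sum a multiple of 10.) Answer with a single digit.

6

Partial digits right→left: 9 0 6 1 0 8 1 2 6 6
Double every second digit counting from the check-digit position (so the 1st, 3rd, 5th, ... of the partial from the right).
  doubled (with −9 where >9): 9 3 0 2 3 → sum 17
  kept as-is: 0 1 8 2 6 → sum 17
Total = 17 + 17 = 34.
Check digit = (10 − (34 mod 10)) mod 10 = 6.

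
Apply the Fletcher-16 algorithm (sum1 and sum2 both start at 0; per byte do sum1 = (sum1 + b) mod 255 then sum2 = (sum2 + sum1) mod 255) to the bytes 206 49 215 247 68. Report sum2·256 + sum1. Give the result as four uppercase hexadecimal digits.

8A14

Running sums (mod 255):
  after byte 0 (206): sum1=206, sum2=206
  after byte 1 (49): sum1=0, sum2=206
  after byte 2 (215): sum1=215, sum2=166
  after byte 3 (247): sum1=207, sum2=118
  after byte 4 (68): sum1=20, sum2=138
Checksum = sum2·256 + sum1 = 138·256 + 20 = 35348 = 0x8A14.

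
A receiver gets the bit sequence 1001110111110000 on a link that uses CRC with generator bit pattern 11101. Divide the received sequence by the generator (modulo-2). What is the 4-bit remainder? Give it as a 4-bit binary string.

0111

Modulo-2 division of 1001110111110000 by 11101:
  pos 0: 10011 XOR 11101 = 01110
  pos 1: 11101 XOR 11101 = 00000
  pos 7: 11111 XOR 11101 = 00010
  pos 10: 10000 XOR 11101 = 01101
  pos 11: 11010 XOR 11101 = 00111
Remainder = 0111 (nonzero — an error is detected).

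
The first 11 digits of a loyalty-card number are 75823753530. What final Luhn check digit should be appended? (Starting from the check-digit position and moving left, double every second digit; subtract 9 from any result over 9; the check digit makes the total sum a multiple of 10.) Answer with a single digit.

0

Partial digits right→left: 0 3 5 3 5 7 3 2 8 5 7
Double every second digit counting from the check-digit position (so the 1st, 3rd, 5th, ... of the partial from the right).
  doubled (with −9 where >9): 0 1 1 6 7 5 → sum 20
  kept as-is: 3 3 7 2 5 → sum 20
Total = 20 + 20 = 40.
Check digit = (10 − (40 mod 10)) mod 10 = 0.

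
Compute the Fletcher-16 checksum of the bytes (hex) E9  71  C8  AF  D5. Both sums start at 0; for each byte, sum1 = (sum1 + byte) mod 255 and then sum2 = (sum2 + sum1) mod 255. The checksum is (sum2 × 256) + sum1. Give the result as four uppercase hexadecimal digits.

Running sums (mod 255):
  after byte 0 (E9): sum1=233, sum2=233
  after byte 1 (71): sum1=91, sum2=69
  after byte 2 (C8): sum1=36, sum2=105
  after byte 3 (AF): sum1=211, sum2=61
  after byte 4 (D5): sum1=169, sum2=230
Checksum = sum2·256 + sum1 = 230·256 + 169 = 59049 = 0xE6A9.

E6A9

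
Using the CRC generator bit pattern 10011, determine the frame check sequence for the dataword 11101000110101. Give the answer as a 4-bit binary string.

1010

Append 4 zeros: 111010001101010000. Divide by 10011 (XOR where the leading bit is 1):
  pos 0: 11101 XOR 10011 = 01110
  pos 1: 11100 XOR 10011 = 01111
  pos 2: 11110 XOR 10011 = 01101
  pos 3: 11010 XOR 10011 = 01001
  pos 4: 10011 XOR 10011 = 00000
  pos 9: 10101 XOR 10011 = 00110
  pos 11: 11000 XOR 10011 = 01011
  pos 12: 10110 XOR 10011 = 00101
Remainder (last 4 bits) = 1010. This is the CRC / FCS.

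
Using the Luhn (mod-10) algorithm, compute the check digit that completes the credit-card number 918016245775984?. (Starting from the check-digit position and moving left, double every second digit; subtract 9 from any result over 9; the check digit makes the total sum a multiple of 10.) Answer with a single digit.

4

Partial digits right→left: 4 8 9 5 7 7 5 4 2 6 1 0 8 1 9
Double every second digit counting from the check-digit position (so the 1st, 3rd, 5th, ... of the partial from the right).
  doubled (with −9 where >9): 8 9 5 1 4 2 7 9 → sum 45
  kept as-is: 8 5 7 4 6 0 1 → sum 31
Total = 45 + 31 = 76.
Check digit = (10 − (76 mod 10)) mod 10 = 4.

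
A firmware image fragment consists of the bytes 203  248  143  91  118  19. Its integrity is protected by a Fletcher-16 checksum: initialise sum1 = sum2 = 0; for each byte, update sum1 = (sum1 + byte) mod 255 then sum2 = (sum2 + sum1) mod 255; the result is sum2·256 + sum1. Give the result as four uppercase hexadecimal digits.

F339

Running sums (mod 255):
  after byte 0 (203): sum1=203, sum2=203
  after byte 1 (248): sum1=196, sum2=144
  after byte 2 (143): sum1=84, sum2=228
  after byte 3 (91): sum1=175, sum2=148
  after byte 4 (118): sum1=38, sum2=186
  after byte 5 (19): sum1=57, sum2=243
Checksum = sum2·256 + sum1 = 243·256 + 57 = 62265 = 0xF339.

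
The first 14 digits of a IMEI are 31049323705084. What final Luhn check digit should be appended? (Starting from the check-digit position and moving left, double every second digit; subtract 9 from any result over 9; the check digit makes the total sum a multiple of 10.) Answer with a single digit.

6

Partial digits right→left: 4 8 0 5 0 7 3 2 3 9 4 0 1 3
Double every second digit counting from the check-digit position (so the 1st, 3rd, 5th, ... of the partial from the right).
  doubled (with −9 where >9): 8 0 0 6 6 8 2 → sum 30
  kept as-is: 8 5 7 2 9 0 3 → sum 34
Total = 30 + 34 = 64.
Check digit = (10 − (64 mod 10)) mod 10 = 6.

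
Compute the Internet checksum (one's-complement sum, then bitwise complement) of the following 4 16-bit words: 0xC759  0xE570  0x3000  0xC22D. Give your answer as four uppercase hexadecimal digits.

One's-complement addition (fold any carry out of bit 15 back into bit 0):
  0xC759 + 0xE570 = 0x1ACC9 → wrap carry → 0xACCA
  0xACCA + 0x3000 = 0x0DCCA
  0xDCCA + 0xC22D = 0x19EF7 → wrap carry → 0x9EF8
One's-complement sum = 0x9EF8.
Checksum = ~0x9EF8 & 0xFFFF = 0x6107.

6107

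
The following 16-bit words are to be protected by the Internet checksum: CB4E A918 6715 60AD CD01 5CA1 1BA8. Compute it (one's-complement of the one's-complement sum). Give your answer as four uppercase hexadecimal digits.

7E8A

One's-complement addition (fold any carry out of bit 15 back into bit 0):
  0xCB4E + 0xA918 = 0x17466 → wrap carry → 0x7467
  0x7467 + 0x6715 = 0x0DB7C
  0xDB7C + 0x60AD = 0x13C29 → wrap carry → 0x3C2A
  0x3C2A + 0xCD01 = 0x1092B → wrap carry → 0x092C
  0x092C + 0x5CA1 = 0x065CD
  0x65CD + 0x1BA8 = 0x08175
One's-complement sum = 0x8175.
Checksum = ~0x8175 & 0xFFFF = 0x7E8A.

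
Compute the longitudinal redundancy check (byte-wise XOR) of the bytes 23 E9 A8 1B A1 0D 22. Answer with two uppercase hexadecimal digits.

XOR the bytes together:
  start with 0x23
  0x23 ⊕ 0xE9 = 0xCA
  0xCA ⊕ 0xA8 = 0x62
  0x62 ⊕ 0x1B = 0x79
  0x79 ⊕ 0xA1 = 0xD8
  0xD8 ⊕ 0x0D = 0xD5
  0xD5 ⊕ 0x22 = 0xF7

F7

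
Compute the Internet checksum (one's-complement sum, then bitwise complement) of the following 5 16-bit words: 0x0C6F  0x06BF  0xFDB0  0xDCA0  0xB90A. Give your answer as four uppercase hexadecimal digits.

One's-complement addition (fold any carry out of bit 15 back into bit 0):
  0x0C6F + 0x06BF = 0x0132E
  0x132E + 0xFDB0 = 0x110DE → wrap carry → 0x10DF
  0x10DF + 0xDCA0 = 0x0ED7F
  0xED7F + 0xB90A = 0x1A689 → wrap carry → 0xA68A
One's-complement sum = 0xA68A.
Checksum = ~0xA68A & 0xFFFF = 0x5975.

5975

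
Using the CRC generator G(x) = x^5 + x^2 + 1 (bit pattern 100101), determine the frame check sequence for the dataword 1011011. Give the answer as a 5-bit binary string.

11111

Append 5 zeros: 101101100000. Divide by 100101 (XOR where the leading bit is 1):
  pos 0: 101101 XOR 100101 = 001000
  pos 2: 100010 XOR 100101 = 000111
  pos 5: 111000 XOR 100101 = 011101
  pos 6: 111010 XOR 100101 = 011111
Remainder (last 5 bits) = 11111. This is the CRC / FCS.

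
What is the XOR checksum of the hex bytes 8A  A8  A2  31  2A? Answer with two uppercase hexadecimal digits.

XOR the bytes together:
  start with 0x8A
  0x8A ⊕ 0xA8 = 0x22
  0x22 ⊕ 0xA2 = 0x80
  0x80 ⊕ 0x31 = 0xB1
  0xB1 ⊕ 0x2A = 0x9B

9B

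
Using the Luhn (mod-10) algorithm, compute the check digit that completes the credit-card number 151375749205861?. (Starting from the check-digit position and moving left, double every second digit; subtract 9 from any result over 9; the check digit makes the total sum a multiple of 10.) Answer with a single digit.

8

Partial digits right→left: 1 6 8 5 0 2 9 4 7 5 7 3 1 5 1
Double every second digit counting from the check-digit position (so the 1st, 3rd, 5th, ... of the partial from the right).
  doubled (with −9 where >9): 2 7 0 9 5 5 2 2 → sum 32
  kept as-is: 6 5 2 4 5 3 5 → sum 30
Total = 32 + 30 = 62.
Check digit = (10 − (62 mod 10)) mod 10 = 8.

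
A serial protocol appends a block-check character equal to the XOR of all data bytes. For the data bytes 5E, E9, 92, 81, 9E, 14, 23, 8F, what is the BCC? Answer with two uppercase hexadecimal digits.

XOR the bytes together:
  start with 0x5E
  0x5E ⊕ 0xE9 = 0xB7
  0xB7 ⊕ 0x92 = 0x25
  0x25 ⊕ 0x81 = 0xA4
  0xA4 ⊕ 0x9E = 0x3A
  0x3A ⊕ 0x14 = 0x2E
  0x2E ⊕ 0x23 = 0x0D
  0x0D ⊕ 0x8F = 0x82

82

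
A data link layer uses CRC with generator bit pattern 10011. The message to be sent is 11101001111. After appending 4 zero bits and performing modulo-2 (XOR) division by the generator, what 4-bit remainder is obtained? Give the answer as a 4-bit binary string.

Append 4 zeros: 111010011110000. Divide by 10011 (XOR where the leading bit is 1):
  pos 0: 11101 XOR 10011 = 01110
  pos 1: 11100 XOR 10011 = 01111
  pos 2: 11110 XOR 10011 = 01101
  pos 3: 11011 XOR 10011 = 01000
  pos 4: 10001 XOR 10011 = 00010
  pos 7: 10110 XOR 10011 = 00101
  pos 9: 10100 XOR 10011 = 00111
Remainder (last 4 bits) = 1110. This is the CRC / FCS.

1110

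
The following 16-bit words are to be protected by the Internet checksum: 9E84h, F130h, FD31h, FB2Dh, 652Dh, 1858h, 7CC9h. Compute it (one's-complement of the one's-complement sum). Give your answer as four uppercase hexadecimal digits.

7D9B

One's-complement addition (fold any carry out of bit 15 back into bit 0):
  0x9E84 + 0xF130 = 0x18FB4 → wrap carry → 0x8FB5
  0x8FB5 + 0xFD31 = 0x18CE6 → wrap carry → 0x8CE7
  0x8CE7 + 0xFB2D = 0x18814 → wrap carry → 0x8815
  0x8815 + 0x652D = 0x0ED42
  0xED42 + 0x1858 = 0x1059A → wrap carry → 0x059B
  0x059B + 0x7CC9 = 0x08264
One's-complement sum = 0x8264.
Checksum = ~0x8264 & 0xFFFF = 0x7D9B.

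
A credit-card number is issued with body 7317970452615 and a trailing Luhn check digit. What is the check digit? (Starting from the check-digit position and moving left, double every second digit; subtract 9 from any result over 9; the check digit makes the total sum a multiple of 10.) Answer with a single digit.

5

Partial digits right→left: 5 1 6 2 5 4 0 7 9 7 1 3 7
Double every second digit counting from the check-digit position (so the 1st, 3rd, 5th, ... of the partial from the right).
  doubled (with −9 where >9): 1 3 1 0 9 2 5 → sum 21
  kept as-is: 1 2 4 7 7 3 → sum 24
Total = 21 + 24 = 45.
Check digit = (10 − (45 mod 10)) mod 10 = 5.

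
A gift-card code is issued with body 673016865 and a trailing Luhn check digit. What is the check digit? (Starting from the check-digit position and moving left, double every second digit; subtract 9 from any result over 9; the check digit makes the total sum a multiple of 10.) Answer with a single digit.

Partial digits right→left: 5 6 8 6 1 0 3 7 6
Double every second digit counting from the check-digit position (so the 1st, 3rd, 5th, ... of the partial from the right).
  doubled (with −9 where >9): 1 7 2 6 3 → sum 19
  kept as-is: 6 6 0 7 → sum 19
Total = 19 + 19 = 38.
Check digit = (10 − (38 mod 10)) mod 10 = 2.

2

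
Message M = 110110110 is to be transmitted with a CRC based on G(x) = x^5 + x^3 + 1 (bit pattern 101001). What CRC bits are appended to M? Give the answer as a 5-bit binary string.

Append 5 zeros: 11011011000000. Divide by 101001 (XOR where the leading bit is 1):
  pos 0: 110110 XOR 101001 = 011111
  pos 1: 111111 XOR 101001 = 010110
  pos 2: 101101 XOR 101001 = 000100
  pos 5: 100000 XOR 101001 = 001001
  pos 7: 100100 XOR 101001 = 001101
Remainder (last 5 bits) = 11010. This is the CRC / FCS.

11010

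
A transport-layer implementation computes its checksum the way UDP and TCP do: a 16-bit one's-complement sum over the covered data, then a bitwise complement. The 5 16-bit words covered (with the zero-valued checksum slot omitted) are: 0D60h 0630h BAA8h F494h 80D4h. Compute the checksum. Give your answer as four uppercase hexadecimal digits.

BC5D

One's-complement addition (fold any carry out of bit 15 back into bit 0):
  0x0D60 + 0x0630 = 0x01390
  0x1390 + 0xBAA8 = 0x0CE38
  0xCE38 + 0xF494 = 0x1C2CC → wrap carry → 0xC2CD
  0xC2CD + 0x80D4 = 0x143A1 → wrap carry → 0x43A2
One's-complement sum = 0x43A2.
Checksum = ~0x43A2 & 0xFFFF = 0xBC5D.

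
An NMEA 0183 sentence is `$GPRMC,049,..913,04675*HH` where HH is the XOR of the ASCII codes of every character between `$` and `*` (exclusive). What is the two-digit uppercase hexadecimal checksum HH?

XOR the ASCII codes of the payload characters:
  'G' = 0x47 → acc = 0x47
  'P' = 0x50 → acc = 0x17
  'R' = 0x52 → acc = 0x45
  'M' = 0x4D → acc = 0x08
  'C' = 0x43 → acc = 0x4B
  ',' = 0x2C → acc = 0x67
  '0' = 0x30 → acc = 0x57
  '4' = 0x34 → acc = 0x63
  '9' = 0x39 → acc = 0x5A
  ',' = 0x2C → acc = 0x76
  '.' = 0x2E → acc = 0x58
  '.' = 0x2E → acc = 0x76
  '9' = 0x39 → acc = 0x4F
  '1' = 0x31 → acc = 0x7E
  '3' = 0x33 → acc = 0x4D
  ',' = 0x2C → acc = 0x61
  '0' = 0x30 → acc = 0x51
  '4' = 0x34 → acc = 0x65
  '6' = 0x36 → acc = 0x53
  '7' = 0x37 → acc = 0x64
  '5' = 0x35 → acc = 0x51
Checksum = 0x51.

51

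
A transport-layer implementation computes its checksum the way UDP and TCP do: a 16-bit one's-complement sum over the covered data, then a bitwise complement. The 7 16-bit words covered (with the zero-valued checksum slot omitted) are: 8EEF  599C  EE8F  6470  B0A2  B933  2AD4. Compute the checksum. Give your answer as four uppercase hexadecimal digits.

One's-complement addition (fold any carry out of bit 15 back into bit 0):
  0x8EEF + 0x599C = 0x0E88B
  0xE88B + 0xEE8F = 0x1D71A → wrap carry → 0xD71B
  0xD71B + 0x6470 = 0x13B8B → wrap carry → 0x3B8C
  0x3B8C + 0xB0A2 = 0x0EC2E
  0xEC2E + 0xB933 = 0x1A561 → wrap carry → 0xA562
  0xA562 + 0x2AD4 = 0x0D036
One's-complement sum = 0xD036.
Checksum = ~0xD036 & 0xFFFF = 0x2FC9.

2FC9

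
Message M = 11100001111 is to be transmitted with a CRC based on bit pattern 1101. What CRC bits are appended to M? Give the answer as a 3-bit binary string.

101

Append 3 zeros: 11100001111000. Divide by 1101 (XOR where the leading bit is 1):
  pos 0: 1110 XOR 1101 = 0011
  pos 2: 1100 XOR 1101 = 0001
  pos 5: 1011 XOR 1101 = 0110
  pos 6: 1101 XOR 1101 = 0000
  pos 10: 1000 XOR 1101 = 0101
Remainder (last 3 bits) = 101. This is the CRC / FCS.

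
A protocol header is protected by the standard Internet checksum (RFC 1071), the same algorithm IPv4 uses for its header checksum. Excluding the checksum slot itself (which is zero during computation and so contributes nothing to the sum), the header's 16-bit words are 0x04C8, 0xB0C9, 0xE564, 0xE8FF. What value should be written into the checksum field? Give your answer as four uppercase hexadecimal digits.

One's-complement addition (fold any carry out of bit 15 back into bit 0):
  0x04C8 + 0xB0C9 = 0x0B591
  0xB591 + 0xE564 = 0x19AF5 → wrap carry → 0x9AF6
  0x9AF6 + 0xE8FF = 0x183F5 → wrap carry → 0x83F6
One's-complement sum = 0x83F6.
Checksum = ~0x83F6 & 0xFFFF = 0x7C09.

7C09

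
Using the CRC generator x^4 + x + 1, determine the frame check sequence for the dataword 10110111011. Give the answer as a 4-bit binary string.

1001

Append 4 zeros: 101101110110000. Divide by 10011 (XOR where the leading bit is 1):
  pos 0: 10110 XOR 10011 = 00101
  pos 2: 10111 XOR 10011 = 00100
  pos 4: 10010 XOR 10011 = 00001
  pos 8: 11100 XOR 10011 = 01111
  pos 9: 11110 XOR 10011 = 01101
  pos 10: 11010 XOR 10011 = 01001
Remainder (last 4 bits) = 1001. This is the CRC / FCS.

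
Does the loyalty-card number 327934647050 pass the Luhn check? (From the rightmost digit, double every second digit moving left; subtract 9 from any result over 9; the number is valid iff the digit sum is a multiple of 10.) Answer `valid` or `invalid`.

invalid

From the right, keep odd positions and double even positions (subtract 9 from any doubled value over 9):
  doubled (positions 2,4,...): 1 5 3 6 5 6 → sum 26
  kept (positions 1,3,...): 0 0 4 4 9 2 → sum 19
Total = 45.
45 mod 10 = 5, so the number is invalid.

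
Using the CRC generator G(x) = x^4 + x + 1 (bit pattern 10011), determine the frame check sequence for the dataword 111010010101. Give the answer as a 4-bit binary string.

0001

Append 4 zeros: 1110100101010000. Divide by 10011 (XOR where the leading bit is 1):
  pos 0: 11101 XOR 10011 = 01110
  pos 1: 11100 XOR 10011 = 01111
  pos 2: 11110 XOR 10011 = 01101
  pos 3: 11011 XOR 10011 = 01000
  pos 4: 10000 XOR 10011 = 00011
  pos 7: 11101 XOR 10011 = 01110
  pos 8: 11100 XOR 10011 = 01111
  pos 9: 11110 XOR 10011 = 01101
  pos 10: 11010 XOR 10011 = 01001
  pos 11: 10010 XOR 10011 = 00001
Remainder (last 4 bits) = 0001. This is the CRC / FCS.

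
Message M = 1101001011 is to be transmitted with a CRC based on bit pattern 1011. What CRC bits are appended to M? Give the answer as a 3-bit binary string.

101

Append 3 zeros: 1101001011000. Divide by 1011 (XOR where the leading bit is 1):
  pos 0: 1101 XOR 1011 = 0110
  pos 1: 1100 XOR 1011 = 0111
  pos 2: 1110 XOR 1011 = 0101
  pos 3: 1011 XOR 1011 = 0000
  pos 8: 1100 XOR 1011 = 0111
  pos 9: 1110 XOR 1011 = 0101
Remainder (last 3 bits) = 101. This is the CRC / FCS.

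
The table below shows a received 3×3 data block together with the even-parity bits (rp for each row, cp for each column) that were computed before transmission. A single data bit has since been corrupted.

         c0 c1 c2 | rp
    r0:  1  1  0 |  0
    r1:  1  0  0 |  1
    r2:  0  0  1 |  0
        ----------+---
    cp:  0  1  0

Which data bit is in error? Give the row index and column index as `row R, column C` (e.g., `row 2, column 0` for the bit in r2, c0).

Recompute each row's even parity and compare to rp:
  r0: data parity 0, sent rp 0 → ok
  r1: data parity 1, sent rp 1 → ok
  r2: data parity 1, sent rp 0 → mismatch
Recompute each column's even parity and compare to cp:
  c0: data parity 0, sent cp 0 → ok
  c1: data parity 1, sent cp 1 → ok
  c2: data parity 1, sent cp 0 → mismatch
Exactly one row (r2) and one column (c2) fail → the flipped bit is at their intersection.

row 2, column 2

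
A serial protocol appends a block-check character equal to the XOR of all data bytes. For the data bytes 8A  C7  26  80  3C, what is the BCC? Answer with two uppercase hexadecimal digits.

D7

XOR the bytes together:
  start with 0x8A
  0x8A ⊕ 0xC7 = 0x4D
  0x4D ⊕ 0x26 = 0x6B
  0x6B ⊕ 0x80 = 0xEB
  0xEB ⊕ 0x3C = 0xD7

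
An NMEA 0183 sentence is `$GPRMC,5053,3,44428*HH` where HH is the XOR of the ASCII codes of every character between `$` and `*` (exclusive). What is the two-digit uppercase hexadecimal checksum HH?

XOR the ASCII codes of the payload characters:
  'G' = 0x47 → acc = 0x47
  'P' = 0x50 → acc = 0x17
  'R' = 0x52 → acc = 0x45
  'M' = 0x4D → acc = 0x08
  'C' = 0x43 → acc = 0x4B
  ',' = 0x2C → acc = 0x67
  '5' = 0x35 → acc = 0x52
  '0' = 0x30 → acc = 0x62
  '5' = 0x35 → acc = 0x57
  '3' = 0x33 → acc = 0x64
  ',' = 0x2C → acc = 0x48
  '3' = 0x33 → acc = 0x7B
  ',' = 0x2C → acc = 0x57
  '4' = 0x34 → acc = 0x63
  '4' = 0x34 → acc = 0x57
  '4' = 0x34 → acc = 0x63
  '2' = 0x32 → acc = 0x51
  '8' = 0x38 → acc = 0x69
Checksum = 0x69.

69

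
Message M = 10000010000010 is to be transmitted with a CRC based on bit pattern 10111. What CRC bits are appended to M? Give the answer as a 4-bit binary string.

Append 4 zeros: 100000100000100000. Divide by 10111 (XOR where the leading bit is 1):
  pos 0: 10000 XOR 10111 = 00111
  pos 2: 11101 XOR 10111 = 01010
  pos 3: 10100 XOR 10111 = 00011
  pos 6: 11000 XOR 10111 = 01111
  pos 7: 11110 XOR 10111 = 01001
  pos 8: 10011 XOR 10111 = 00100
  pos 10: 10000 XOR 10111 = 00111
  pos 12: 11100 XOR 10111 = 01011
  pos 13: 10110 XOR 10111 = 00001
Remainder (last 4 bits) = 0001. This is the CRC / FCS.

0001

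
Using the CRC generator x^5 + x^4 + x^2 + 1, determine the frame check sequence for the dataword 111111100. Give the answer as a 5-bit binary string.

11100

Append 5 zeros: 11111110000000. Divide by 110101 (XOR where the leading bit is 1):
  pos 0: 111111 XOR 110101 = 001010
  pos 2: 101010 XOR 110101 = 011111
  pos 3: 111110 XOR 110101 = 001011
  pos 5: 101100 XOR 110101 = 011001
  pos 6: 110010 XOR 110101 = 000111
Remainder (last 5 bits) = 11100. This is the CRC / FCS.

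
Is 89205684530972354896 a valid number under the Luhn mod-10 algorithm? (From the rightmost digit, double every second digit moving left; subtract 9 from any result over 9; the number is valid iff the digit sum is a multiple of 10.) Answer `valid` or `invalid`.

From the right, keep odd positions and double even positions (subtract 9 from any doubled value over 9):
  doubled (positions 2,4,...): 9 8 6 5 0 1 7 1 4 7 → sum 48
  kept (positions 1,3,...): 6 8 5 2 9 3 4 6 0 9 → sum 52
Total = 100.
100 mod 10 = 0, so the number is valid.

valid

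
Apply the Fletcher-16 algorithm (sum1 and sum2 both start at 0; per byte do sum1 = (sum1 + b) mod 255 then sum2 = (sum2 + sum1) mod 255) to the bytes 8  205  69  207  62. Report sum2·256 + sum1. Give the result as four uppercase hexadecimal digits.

Running sums (mod 255):
  after byte 0 (8): sum1=8, sum2=8
  after byte 1 (205): sum1=213, sum2=221
  after byte 2 (69): sum1=27, sum2=248
  after byte 3 (207): sum1=234, sum2=227
  after byte 4 (62): sum1=41, sum2=13
Checksum = sum2·256 + sum1 = 13·256 + 41 = 3369 = 0x0D29.

0D29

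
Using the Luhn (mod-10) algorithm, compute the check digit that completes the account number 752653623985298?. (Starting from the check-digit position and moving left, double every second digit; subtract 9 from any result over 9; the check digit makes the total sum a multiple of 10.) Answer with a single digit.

Partial digits right→left: 8 9 2 5 8 9 3 2 6 3 5 6 2 5 7
Double every second digit counting from the check-digit position (so the 1st, 3rd, 5th, ... of the partial from the right).
  doubled (with −9 where >9): 7 4 7 6 3 1 4 5 → sum 37
  kept as-is: 9 5 9 2 3 6 5 → sum 39
Total = 37 + 39 = 76.
Check digit = (10 − (76 mod 10)) mod 10 = 4.

4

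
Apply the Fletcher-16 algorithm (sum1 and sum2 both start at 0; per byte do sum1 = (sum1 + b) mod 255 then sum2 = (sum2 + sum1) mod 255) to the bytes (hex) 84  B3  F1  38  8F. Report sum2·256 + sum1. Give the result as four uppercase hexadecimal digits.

Running sums (mod 255):
  after byte 0 (84): sum1=132, sum2=132
  after byte 1 (B3): sum1=56, sum2=188
  after byte 2 (F1): sum1=42, sum2=230
  after byte 3 (38): sum1=98, sum2=73
  after byte 4 (8F): sum1=241, sum2=59
Checksum = sum2·256 + sum1 = 59·256 + 241 = 15345 = 0x3BF1.

3BF1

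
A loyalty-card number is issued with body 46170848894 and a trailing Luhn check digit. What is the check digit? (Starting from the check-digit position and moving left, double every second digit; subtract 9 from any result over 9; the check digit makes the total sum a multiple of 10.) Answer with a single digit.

Partial digits right→left: 4 9 8 8 4 8 0 7 1 6 4
Double every second digit counting from the check-digit position (so the 1st, 3rd, 5th, ... of the partial from the right).
  doubled (with −9 where >9): 8 7 8 0 2 8 → sum 33
  kept as-is: 9 8 8 7 6 → sum 38
Total = 33 + 38 = 71.
Check digit = (10 − (71 mod 10)) mod 10 = 9.

9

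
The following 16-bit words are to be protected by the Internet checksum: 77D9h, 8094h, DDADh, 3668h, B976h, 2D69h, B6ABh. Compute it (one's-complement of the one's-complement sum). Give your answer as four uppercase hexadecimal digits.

55F0

One's-complement addition (fold any carry out of bit 15 back into bit 0):
  0x77D9 + 0x8094 = 0x0F86D
  0xF86D + 0xDDAD = 0x1D61A → wrap carry → 0xD61B
  0xD61B + 0x3668 = 0x10C83 → wrap carry → 0x0C84
  0x0C84 + 0xB976 = 0x0C5FA
  0xC5FA + 0x2D69 = 0x0F363
  0xF363 + 0xB6AB = 0x1AA0E → wrap carry → 0xAA0F
One's-complement sum = 0xAA0F.
Checksum = ~0xAA0F & 0xFFFF = 0x55F0.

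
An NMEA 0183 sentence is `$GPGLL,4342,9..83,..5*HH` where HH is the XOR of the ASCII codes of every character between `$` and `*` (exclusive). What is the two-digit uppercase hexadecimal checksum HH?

XOR the ASCII codes of the payload characters:
  'G' = 0x47 → acc = 0x47
  'P' = 0x50 → acc = 0x17
  'G' = 0x47 → acc = 0x50
  'L' = 0x4C → acc = 0x1C
  'L' = 0x4C → acc = 0x50
  ',' = 0x2C → acc = 0x7C
  '4' = 0x34 → acc = 0x48
  '3' = 0x33 → acc = 0x7B
  '4' = 0x34 → acc = 0x4F
  '2' = 0x32 → acc = 0x7D
  ',' = 0x2C → acc = 0x51
  '9' = 0x39 → acc = 0x68
  '.' = 0x2E → acc = 0x46
  '.' = 0x2E → acc = 0x68
  '8' = 0x38 → acc = 0x50
  '3' = 0x33 → acc = 0x63
  ',' = 0x2C → acc = 0x4F
  '.' = 0x2E → acc = 0x61
  '.' = 0x2E → acc = 0x4F
  '5' = 0x35 → acc = 0x7A
Checksum = 0x7A.

7A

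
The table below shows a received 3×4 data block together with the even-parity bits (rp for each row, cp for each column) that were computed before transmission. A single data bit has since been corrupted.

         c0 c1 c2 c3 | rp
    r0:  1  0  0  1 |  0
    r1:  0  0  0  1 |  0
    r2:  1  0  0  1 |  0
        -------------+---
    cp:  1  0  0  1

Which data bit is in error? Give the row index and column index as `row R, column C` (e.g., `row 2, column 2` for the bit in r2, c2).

Recompute each row's even parity and compare to rp:
  r0: data parity 0, sent rp 0 → ok
  r1: data parity 1, sent rp 0 → mismatch
  r2: data parity 0, sent rp 0 → ok
Recompute each column's even parity and compare to cp:
  c0: data parity 0, sent cp 1 → mismatch
  c1: data parity 0, sent cp 0 → ok
  c2: data parity 0, sent cp 0 → ok
  c3: data parity 1, sent cp 1 → ok
Exactly one row (r1) and one column (c0) fail → the flipped bit is at their intersection.

row 1, column 0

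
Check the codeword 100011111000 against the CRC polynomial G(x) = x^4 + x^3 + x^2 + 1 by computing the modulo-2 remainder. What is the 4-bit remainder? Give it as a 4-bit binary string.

Modulo-2 division of 100011111000 by 11101:
  pos 0: 10001 XOR 11101 = 01100
  pos 1: 11001 XOR 11101 = 00100
  pos 3: 10011 XOR 11101 = 01110
  pos 4: 11101 XOR 11101 = 00000
Remainder = 0000 (zero — the frame passes the CRC check).

0000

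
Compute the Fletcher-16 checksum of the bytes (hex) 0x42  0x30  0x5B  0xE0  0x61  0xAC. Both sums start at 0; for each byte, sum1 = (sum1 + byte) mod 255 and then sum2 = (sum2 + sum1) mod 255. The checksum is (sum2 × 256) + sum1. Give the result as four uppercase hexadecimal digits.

Running sums (mod 255):
  after byte 0 (0x42): sum1=66, sum2=66
  after byte 1 (0x30): sum1=114, sum2=180
  after byte 2 (0x5B): sum1=205, sum2=130
  after byte 3 (0xE0): sum1=174, sum2=49
  after byte 4 (0x61): sum1=16, sum2=65
  after byte 5 (0xAC): sum1=188, sum2=253
Checksum = sum2·256 + sum1 = 253·256 + 188 = 64956 = 0xFDBC.

FDBC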